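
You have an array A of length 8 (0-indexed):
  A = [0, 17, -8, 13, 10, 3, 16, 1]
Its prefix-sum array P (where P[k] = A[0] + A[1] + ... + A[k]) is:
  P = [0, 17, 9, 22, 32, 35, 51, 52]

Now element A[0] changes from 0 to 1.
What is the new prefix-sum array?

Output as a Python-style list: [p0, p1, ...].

Change: A[0] 0 -> 1, delta = 1
P[k] for k < 0: unchanged (A[0] not included)
P[k] for k >= 0: shift by delta = 1
  P[0] = 0 + 1 = 1
  P[1] = 17 + 1 = 18
  P[2] = 9 + 1 = 10
  P[3] = 22 + 1 = 23
  P[4] = 32 + 1 = 33
  P[5] = 35 + 1 = 36
  P[6] = 51 + 1 = 52
  P[7] = 52 + 1 = 53

Answer: [1, 18, 10, 23, 33, 36, 52, 53]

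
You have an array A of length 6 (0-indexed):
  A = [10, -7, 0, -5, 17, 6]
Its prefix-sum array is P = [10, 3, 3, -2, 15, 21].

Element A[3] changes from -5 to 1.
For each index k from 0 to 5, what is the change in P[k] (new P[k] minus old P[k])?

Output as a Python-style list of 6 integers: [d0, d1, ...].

Answer: [0, 0, 0, 6, 6, 6]

Derivation:
Element change: A[3] -5 -> 1, delta = 6
For k < 3: P[k] unchanged, delta_P[k] = 0
For k >= 3: P[k] shifts by exactly 6
Delta array: [0, 0, 0, 6, 6, 6]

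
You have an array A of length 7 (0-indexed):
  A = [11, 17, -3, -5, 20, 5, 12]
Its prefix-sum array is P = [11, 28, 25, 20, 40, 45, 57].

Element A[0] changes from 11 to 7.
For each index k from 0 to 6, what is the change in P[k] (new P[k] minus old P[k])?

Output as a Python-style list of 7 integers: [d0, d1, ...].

Answer: [-4, -4, -4, -4, -4, -4, -4]

Derivation:
Element change: A[0] 11 -> 7, delta = -4
For k < 0: P[k] unchanged, delta_P[k] = 0
For k >= 0: P[k] shifts by exactly -4
Delta array: [-4, -4, -4, -4, -4, -4, -4]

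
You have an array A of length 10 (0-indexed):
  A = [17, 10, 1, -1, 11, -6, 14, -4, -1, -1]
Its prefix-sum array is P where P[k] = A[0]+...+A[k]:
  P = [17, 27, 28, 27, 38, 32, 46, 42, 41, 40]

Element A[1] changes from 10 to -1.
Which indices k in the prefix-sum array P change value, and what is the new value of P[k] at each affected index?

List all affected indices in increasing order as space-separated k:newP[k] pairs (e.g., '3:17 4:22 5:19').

P[k] = A[0] + ... + A[k]
P[k] includes A[1] iff k >= 1
Affected indices: 1, 2, ..., 9; delta = -11
  P[1]: 27 + -11 = 16
  P[2]: 28 + -11 = 17
  P[3]: 27 + -11 = 16
  P[4]: 38 + -11 = 27
  P[5]: 32 + -11 = 21
  P[6]: 46 + -11 = 35
  P[7]: 42 + -11 = 31
  P[8]: 41 + -11 = 30
  P[9]: 40 + -11 = 29

Answer: 1:16 2:17 3:16 4:27 5:21 6:35 7:31 8:30 9:29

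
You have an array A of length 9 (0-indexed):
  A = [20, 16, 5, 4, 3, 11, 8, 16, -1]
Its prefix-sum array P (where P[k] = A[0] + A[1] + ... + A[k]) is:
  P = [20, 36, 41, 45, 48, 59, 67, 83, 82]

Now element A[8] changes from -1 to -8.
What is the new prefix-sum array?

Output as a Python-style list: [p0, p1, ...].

Change: A[8] -1 -> -8, delta = -7
P[k] for k < 8: unchanged (A[8] not included)
P[k] for k >= 8: shift by delta = -7
  P[0] = 20 + 0 = 20
  P[1] = 36 + 0 = 36
  P[2] = 41 + 0 = 41
  P[3] = 45 + 0 = 45
  P[4] = 48 + 0 = 48
  P[5] = 59 + 0 = 59
  P[6] = 67 + 0 = 67
  P[7] = 83 + 0 = 83
  P[8] = 82 + -7 = 75

Answer: [20, 36, 41, 45, 48, 59, 67, 83, 75]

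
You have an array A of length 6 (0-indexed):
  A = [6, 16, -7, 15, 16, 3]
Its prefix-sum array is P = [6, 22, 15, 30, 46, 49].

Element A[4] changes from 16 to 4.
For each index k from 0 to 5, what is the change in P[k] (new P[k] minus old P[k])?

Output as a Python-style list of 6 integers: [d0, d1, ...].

Answer: [0, 0, 0, 0, -12, -12]

Derivation:
Element change: A[4] 16 -> 4, delta = -12
For k < 4: P[k] unchanged, delta_P[k] = 0
For k >= 4: P[k] shifts by exactly -12
Delta array: [0, 0, 0, 0, -12, -12]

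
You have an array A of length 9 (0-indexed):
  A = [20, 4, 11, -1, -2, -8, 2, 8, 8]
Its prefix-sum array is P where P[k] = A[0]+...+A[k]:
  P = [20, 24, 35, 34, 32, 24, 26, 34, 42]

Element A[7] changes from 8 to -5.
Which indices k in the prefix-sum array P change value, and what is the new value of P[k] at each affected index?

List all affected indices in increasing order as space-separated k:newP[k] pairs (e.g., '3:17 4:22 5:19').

P[k] = A[0] + ... + A[k]
P[k] includes A[7] iff k >= 7
Affected indices: 7, 8, ..., 8; delta = -13
  P[7]: 34 + -13 = 21
  P[8]: 42 + -13 = 29

Answer: 7:21 8:29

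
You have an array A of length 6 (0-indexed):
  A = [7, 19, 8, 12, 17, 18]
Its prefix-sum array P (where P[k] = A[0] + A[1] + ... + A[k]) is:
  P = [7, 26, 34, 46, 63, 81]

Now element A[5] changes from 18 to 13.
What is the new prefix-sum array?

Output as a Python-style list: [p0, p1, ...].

Answer: [7, 26, 34, 46, 63, 76]

Derivation:
Change: A[5] 18 -> 13, delta = -5
P[k] for k < 5: unchanged (A[5] not included)
P[k] for k >= 5: shift by delta = -5
  P[0] = 7 + 0 = 7
  P[1] = 26 + 0 = 26
  P[2] = 34 + 0 = 34
  P[3] = 46 + 0 = 46
  P[4] = 63 + 0 = 63
  P[5] = 81 + -5 = 76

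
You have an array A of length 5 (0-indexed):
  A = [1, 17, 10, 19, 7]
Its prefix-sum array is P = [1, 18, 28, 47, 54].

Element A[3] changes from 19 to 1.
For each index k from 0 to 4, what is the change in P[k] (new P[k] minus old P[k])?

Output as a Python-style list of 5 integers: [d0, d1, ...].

Element change: A[3] 19 -> 1, delta = -18
For k < 3: P[k] unchanged, delta_P[k] = 0
For k >= 3: P[k] shifts by exactly -18
Delta array: [0, 0, 0, -18, -18]

Answer: [0, 0, 0, -18, -18]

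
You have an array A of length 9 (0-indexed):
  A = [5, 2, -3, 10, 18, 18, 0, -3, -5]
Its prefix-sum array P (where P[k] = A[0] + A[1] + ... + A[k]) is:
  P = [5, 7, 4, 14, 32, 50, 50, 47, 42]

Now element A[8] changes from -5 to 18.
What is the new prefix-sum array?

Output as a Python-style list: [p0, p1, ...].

Answer: [5, 7, 4, 14, 32, 50, 50, 47, 65]

Derivation:
Change: A[8] -5 -> 18, delta = 23
P[k] for k < 8: unchanged (A[8] not included)
P[k] for k >= 8: shift by delta = 23
  P[0] = 5 + 0 = 5
  P[1] = 7 + 0 = 7
  P[2] = 4 + 0 = 4
  P[3] = 14 + 0 = 14
  P[4] = 32 + 0 = 32
  P[5] = 50 + 0 = 50
  P[6] = 50 + 0 = 50
  P[7] = 47 + 0 = 47
  P[8] = 42 + 23 = 65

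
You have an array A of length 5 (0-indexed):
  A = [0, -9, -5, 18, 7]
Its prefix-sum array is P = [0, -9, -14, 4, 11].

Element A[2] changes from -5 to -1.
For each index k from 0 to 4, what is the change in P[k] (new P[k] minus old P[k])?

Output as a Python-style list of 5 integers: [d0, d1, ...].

Answer: [0, 0, 4, 4, 4]

Derivation:
Element change: A[2] -5 -> -1, delta = 4
For k < 2: P[k] unchanged, delta_P[k] = 0
For k >= 2: P[k] shifts by exactly 4
Delta array: [0, 0, 4, 4, 4]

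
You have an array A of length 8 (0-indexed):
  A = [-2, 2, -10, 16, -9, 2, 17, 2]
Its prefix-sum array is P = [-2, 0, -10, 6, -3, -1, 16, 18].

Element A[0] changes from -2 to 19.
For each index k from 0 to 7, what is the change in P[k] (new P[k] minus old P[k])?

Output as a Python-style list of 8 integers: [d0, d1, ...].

Element change: A[0] -2 -> 19, delta = 21
For k < 0: P[k] unchanged, delta_P[k] = 0
For k >= 0: P[k] shifts by exactly 21
Delta array: [21, 21, 21, 21, 21, 21, 21, 21]

Answer: [21, 21, 21, 21, 21, 21, 21, 21]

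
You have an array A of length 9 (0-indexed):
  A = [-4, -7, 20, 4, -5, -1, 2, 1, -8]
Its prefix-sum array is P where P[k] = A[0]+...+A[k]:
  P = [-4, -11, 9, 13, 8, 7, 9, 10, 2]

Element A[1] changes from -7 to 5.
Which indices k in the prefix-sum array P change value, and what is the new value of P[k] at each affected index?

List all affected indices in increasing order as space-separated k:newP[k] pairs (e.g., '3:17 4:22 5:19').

P[k] = A[0] + ... + A[k]
P[k] includes A[1] iff k >= 1
Affected indices: 1, 2, ..., 8; delta = 12
  P[1]: -11 + 12 = 1
  P[2]: 9 + 12 = 21
  P[3]: 13 + 12 = 25
  P[4]: 8 + 12 = 20
  P[5]: 7 + 12 = 19
  P[6]: 9 + 12 = 21
  P[7]: 10 + 12 = 22
  P[8]: 2 + 12 = 14

Answer: 1:1 2:21 3:25 4:20 5:19 6:21 7:22 8:14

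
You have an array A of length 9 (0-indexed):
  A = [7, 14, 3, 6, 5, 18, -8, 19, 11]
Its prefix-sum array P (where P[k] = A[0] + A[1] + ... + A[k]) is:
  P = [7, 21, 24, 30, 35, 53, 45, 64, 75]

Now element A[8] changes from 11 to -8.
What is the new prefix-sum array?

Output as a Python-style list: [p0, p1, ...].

Answer: [7, 21, 24, 30, 35, 53, 45, 64, 56]

Derivation:
Change: A[8] 11 -> -8, delta = -19
P[k] for k < 8: unchanged (A[8] not included)
P[k] for k >= 8: shift by delta = -19
  P[0] = 7 + 0 = 7
  P[1] = 21 + 0 = 21
  P[2] = 24 + 0 = 24
  P[3] = 30 + 0 = 30
  P[4] = 35 + 0 = 35
  P[5] = 53 + 0 = 53
  P[6] = 45 + 0 = 45
  P[7] = 64 + 0 = 64
  P[8] = 75 + -19 = 56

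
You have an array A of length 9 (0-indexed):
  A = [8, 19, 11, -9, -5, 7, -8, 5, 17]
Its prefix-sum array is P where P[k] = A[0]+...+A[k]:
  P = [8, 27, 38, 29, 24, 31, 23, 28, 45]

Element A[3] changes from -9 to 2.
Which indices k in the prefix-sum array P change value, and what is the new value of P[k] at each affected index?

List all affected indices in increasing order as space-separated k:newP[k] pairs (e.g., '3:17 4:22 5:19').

P[k] = A[0] + ... + A[k]
P[k] includes A[3] iff k >= 3
Affected indices: 3, 4, ..., 8; delta = 11
  P[3]: 29 + 11 = 40
  P[4]: 24 + 11 = 35
  P[5]: 31 + 11 = 42
  P[6]: 23 + 11 = 34
  P[7]: 28 + 11 = 39
  P[8]: 45 + 11 = 56

Answer: 3:40 4:35 5:42 6:34 7:39 8:56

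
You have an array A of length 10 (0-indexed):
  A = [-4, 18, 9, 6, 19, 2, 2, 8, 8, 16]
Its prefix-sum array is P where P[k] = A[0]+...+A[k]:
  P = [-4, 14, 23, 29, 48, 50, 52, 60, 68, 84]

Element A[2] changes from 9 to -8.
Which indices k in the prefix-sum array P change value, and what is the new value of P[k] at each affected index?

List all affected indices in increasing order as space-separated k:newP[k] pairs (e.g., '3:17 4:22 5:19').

Answer: 2:6 3:12 4:31 5:33 6:35 7:43 8:51 9:67

Derivation:
P[k] = A[0] + ... + A[k]
P[k] includes A[2] iff k >= 2
Affected indices: 2, 3, ..., 9; delta = -17
  P[2]: 23 + -17 = 6
  P[3]: 29 + -17 = 12
  P[4]: 48 + -17 = 31
  P[5]: 50 + -17 = 33
  P[6]: 52 + -17 = 35
  P[7]: 60 + -17 = 43
  P[8]: 68 + -17 = 51
  P[9]: 84 + -17 = 67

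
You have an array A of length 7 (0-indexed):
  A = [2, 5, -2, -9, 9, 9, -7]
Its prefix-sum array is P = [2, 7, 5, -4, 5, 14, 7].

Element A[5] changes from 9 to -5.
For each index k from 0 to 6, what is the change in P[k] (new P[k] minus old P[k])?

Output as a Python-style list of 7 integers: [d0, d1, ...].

Answer: [0, 0, 0, 0, 0, -14, -14]

Derivation:
Element change: A[5] 9 -> -5, delta = -14
For k < 5: P[k] unchanged, delta_P[k] = 0
For k >= 5: P[k] shifts by exactly -14
Delta array: [0, 0, 0, 0, 0, -14, -14]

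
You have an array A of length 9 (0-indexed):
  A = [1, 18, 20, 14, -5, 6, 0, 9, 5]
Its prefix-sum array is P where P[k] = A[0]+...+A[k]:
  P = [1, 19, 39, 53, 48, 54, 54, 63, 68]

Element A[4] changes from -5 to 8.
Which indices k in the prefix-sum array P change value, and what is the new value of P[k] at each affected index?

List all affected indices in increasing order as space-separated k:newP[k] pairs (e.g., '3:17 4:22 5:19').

P[k] = A[0] + ... + A[k]
P[k] includes A[4] iff k >= 4
Affected indices: 4, 5, ..., 8; delta = 13
  P[4]: 48 + 13 = 61
  P[5]: 54 + 13 = 67
  P[6]: 54 + 13 = 67
  P[7]: 63 + 13 = 76
  P[8]: 68 + 13 = 81

Answer: 4:61 5:67 6:67 7:76 8:81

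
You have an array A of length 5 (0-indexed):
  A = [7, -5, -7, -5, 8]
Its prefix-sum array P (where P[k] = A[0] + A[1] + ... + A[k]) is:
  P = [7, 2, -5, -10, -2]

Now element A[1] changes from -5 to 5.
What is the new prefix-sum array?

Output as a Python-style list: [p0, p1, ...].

Change: A[1] -5 -> 5, delta = 10
P[k] for k < 1: unchanged (A[1] not included)
P[k] for k >= 1: shift by delta = 10
  P[0] = 7 + 0 = 7
  P[1] = 2 + 10 = 12
  P[2] = -5 + 10 = 5
  P[3] = -10 + 10 = 0
  P[4] = -2 + 10 = 8

Answer: [7, 12, 5, 0, 8]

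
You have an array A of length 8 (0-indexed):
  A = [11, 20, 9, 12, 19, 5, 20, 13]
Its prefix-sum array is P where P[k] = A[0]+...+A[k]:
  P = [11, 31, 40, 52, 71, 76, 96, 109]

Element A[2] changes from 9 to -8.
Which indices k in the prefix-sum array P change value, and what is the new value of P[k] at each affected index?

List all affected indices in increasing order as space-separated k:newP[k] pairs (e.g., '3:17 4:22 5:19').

Answer: 2:23 3:35 4:54 5:59 6:79 7:92

Derivation:
P[k] = A[0] + ... + A[k]
P[k] includes A[2] iff k >= 2
Affected indices: 2, 3, ..., 7; delta = -17
  P[2]: 40 + -17 = 23
  P[3]: 52 + -17 = 35
  P[4]: 71 + -17 = 54
  P[5]: 76 + -17 = 59
  P[6]: 96 + -17 = 79
  P[7]: 109 + -17 = 92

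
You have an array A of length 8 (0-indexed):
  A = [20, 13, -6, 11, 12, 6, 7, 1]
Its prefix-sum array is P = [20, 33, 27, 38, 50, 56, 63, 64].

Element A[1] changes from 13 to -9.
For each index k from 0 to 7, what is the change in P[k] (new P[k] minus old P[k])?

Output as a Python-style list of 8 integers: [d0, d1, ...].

Answer: [0, -22, -22, -22, -22, -22, -22, -22]

Derivation:
Element change: A[1] 13 -> -9, delta = -22
For k < 1: P[k] unchanged, delta_P[k] = 0
For k >= 1: P[k] shifts by exactly -22
Delta array: [0, -22, -22, -22, -22, -22, -22, -22]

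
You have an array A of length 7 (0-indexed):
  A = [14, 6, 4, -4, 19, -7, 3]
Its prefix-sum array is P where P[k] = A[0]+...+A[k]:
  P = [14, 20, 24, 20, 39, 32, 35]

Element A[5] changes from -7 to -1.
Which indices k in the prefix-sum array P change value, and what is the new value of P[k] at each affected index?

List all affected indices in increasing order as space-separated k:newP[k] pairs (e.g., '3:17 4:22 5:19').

Answer: 5:38 6:41

Derivation:
P[k] = A[0] + ... + A[k]
P[k] includes A[5] iff k >= 5
Affected indices: 5, 6, ..., 6; delta = 6
  P[5]: 32 + 6 = 38
  P[6]: 35 + 6 = 41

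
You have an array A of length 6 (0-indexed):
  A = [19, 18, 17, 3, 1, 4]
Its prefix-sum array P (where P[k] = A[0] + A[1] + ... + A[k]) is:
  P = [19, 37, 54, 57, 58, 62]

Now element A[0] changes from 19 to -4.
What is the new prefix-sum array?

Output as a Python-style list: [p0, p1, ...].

Change: A[0] 19 -> -4, delta = -23
P[k] for k < 0: unchanged (A[0] not included)
P[k] for k >= 0: shift by delta = -23
  P[0] = 19 + -23 = -4
  P[1] = 37 + -23 = 14
  P[2] = 54 + -23 = 31
  P[3] = 57 + -23 = 34
  P[4] = 58 + -23 = 35
  P[5] = 62 + -23 = 39

Answer: [-4, 14, 31, 34, 35, 39]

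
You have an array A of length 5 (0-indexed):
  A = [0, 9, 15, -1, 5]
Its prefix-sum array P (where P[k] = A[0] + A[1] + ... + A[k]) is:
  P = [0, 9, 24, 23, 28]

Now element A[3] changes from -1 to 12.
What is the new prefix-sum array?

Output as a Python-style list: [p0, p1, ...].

Answer: [0, 9, 24, 36, 41]

Derivation:
Change: A[3] -1 -> 12, delta = 13
P[k] for k < 3: unchanged (A[3] not included)
P[k] for k >= 3: shift by delta = 13
  P[0] = 0 + 0 = 0
  P[1] = 9 + 0 = 9
  P[2] = 24 + 0 = 24
  P[3] = 23 + 13 = 36
  P[4] = 28 + 13 = 41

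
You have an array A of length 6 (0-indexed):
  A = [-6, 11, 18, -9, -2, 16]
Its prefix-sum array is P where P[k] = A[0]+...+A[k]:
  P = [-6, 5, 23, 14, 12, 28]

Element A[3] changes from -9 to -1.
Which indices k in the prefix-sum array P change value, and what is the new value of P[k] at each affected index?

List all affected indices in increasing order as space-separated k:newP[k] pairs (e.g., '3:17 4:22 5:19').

P[k] = A[0] + ... + A[k]
P[k] includes A[3] iff k >= 3
Affected indices: 3, 4, ..., 5; delta = 8
  P[3]: 14 + 8 = 22
  P[4]: 12 + 8 = 20
  P[5]: 28 + 8 = 36

Answer: 3:22 4:20 5:36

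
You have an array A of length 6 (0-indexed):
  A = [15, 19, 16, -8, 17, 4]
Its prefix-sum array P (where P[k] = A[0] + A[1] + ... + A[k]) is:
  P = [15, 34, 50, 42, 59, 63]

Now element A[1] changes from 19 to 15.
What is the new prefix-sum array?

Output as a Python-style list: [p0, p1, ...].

Change: A[1] 19 -> 15, delta = -4
P[k] for k < 1: unchanged (A[1] not included)
P[k] for k >= 1: shift by delta = -4
  P[0] = 15 + 0 = 15
  P[1] = 34 + -4 = 30
  P[2] = 50 + -4 = 46
  P[3] = 42 + -4 = 38
  P[4] = 59 + -4 = 55
  P[5] = 63 + -4 = 59

Answer: [15, 30, 46, 38, 55, 59]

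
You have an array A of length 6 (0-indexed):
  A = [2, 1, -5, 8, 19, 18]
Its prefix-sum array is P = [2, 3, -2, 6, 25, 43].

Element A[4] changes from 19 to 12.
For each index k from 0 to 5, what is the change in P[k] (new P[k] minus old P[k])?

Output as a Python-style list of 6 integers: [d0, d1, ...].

Answer: [0, 0, 0, 0, -7, -7]

Derivation:
Element change: A[4] 19 -> 12, delta = -7
For k < 4: P[k] unchanged, delta_P[k] = 0
For k >= 4: P[k] shifts by exactly -7
Delta array: [0, 0, 0, 0, -7, -7]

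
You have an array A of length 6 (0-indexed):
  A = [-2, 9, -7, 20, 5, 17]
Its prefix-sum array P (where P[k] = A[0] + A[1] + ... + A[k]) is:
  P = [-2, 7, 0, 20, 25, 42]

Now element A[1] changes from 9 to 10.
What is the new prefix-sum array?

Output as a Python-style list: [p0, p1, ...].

Answer: [-2, 8, 1, 21, 26, 43]

Derivation:
Change: A[1] 9 -> 10, delta = 1
P[k] for k < 1: unchanged (A[1] not included)
P[k] for k >= 1: shift by delta = 1
  P[0] = -2 + 0 = -2
  P[1] = 7 + 1 = 8
  P[2] = 0 + 1 = 1
  P[3] = 20 + 1 = 21
  P[4] = 25 + 1 = 26
  P[5] = 42 + 1 = 43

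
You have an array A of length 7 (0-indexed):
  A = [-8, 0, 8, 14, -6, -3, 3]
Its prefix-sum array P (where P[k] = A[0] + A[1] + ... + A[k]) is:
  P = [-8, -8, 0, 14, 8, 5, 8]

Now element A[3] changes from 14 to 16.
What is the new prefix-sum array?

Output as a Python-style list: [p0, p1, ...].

Change: A[3] 14 -> 16, delta = 2
P[k] for k < 3: unchanged (A[3] not included)
P[k] for k >= 3: shift by delta = 2
  P[0] = -8 + 0 = -8
  P[1] = -8 + 0 = -8
  P[2] = 0 + 0 = 0
  P[3] = 14 + 2 = 16
  P[4] = 8 + 2 = 10
  P[5] = 5 + 2 = 7
  P[6] = 8 + 2 = 10

Answer: [-8, -8, 0, 16, 10, 7, 10]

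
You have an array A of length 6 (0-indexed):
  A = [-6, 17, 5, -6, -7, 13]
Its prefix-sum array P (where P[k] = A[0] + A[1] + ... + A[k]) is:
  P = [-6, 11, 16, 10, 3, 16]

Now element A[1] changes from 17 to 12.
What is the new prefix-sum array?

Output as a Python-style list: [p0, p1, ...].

Change: A[1] 17 -> 12, delta = -5
P[k] for k < 1: unchanged (A[1] not included)
P[k] for k >= 1: shift by delta = -5
  P[0] = -6 + 0 = -6
  P[1] = 11 + -5 = 6
  P[2] = 16 + -5 = 11
  P[3] = 10 + -5 = 5
  P[4] = 3 + -5 = -2
  P[5] = 16 + -5 = 11

Answer: [-6, 6, 11, 5, -2, 11]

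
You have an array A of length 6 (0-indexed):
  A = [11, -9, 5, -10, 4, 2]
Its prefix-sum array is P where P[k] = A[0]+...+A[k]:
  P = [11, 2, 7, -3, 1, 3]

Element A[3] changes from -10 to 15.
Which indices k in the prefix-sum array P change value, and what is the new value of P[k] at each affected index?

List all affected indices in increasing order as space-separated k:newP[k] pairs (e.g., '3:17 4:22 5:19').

Answer: 3:22 4:26 5:28

Derivation:
P[k] = A[0] + ... + A[k]
P[k] includes A[3] iff k >= 3
Affected indices: 3, 4, ..., 5; delta = 25
  P[3]: -3 + 25 = 22
  P[4]: 1 + 25 = 26
  P[5]: 3 + 25 = 28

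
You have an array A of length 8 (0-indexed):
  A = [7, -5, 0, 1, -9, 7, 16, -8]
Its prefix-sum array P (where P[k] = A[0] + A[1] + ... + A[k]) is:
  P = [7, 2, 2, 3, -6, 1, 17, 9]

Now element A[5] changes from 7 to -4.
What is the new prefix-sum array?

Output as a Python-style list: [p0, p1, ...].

Change: A[5] 7 -> -4, delta = -11
P[k] for k < 5: unchanged (A[5] not included)
P[k] for k >= 5: shift by delta = -11
  P[0] = 7 + 0 = 7
  P[1] = 2 + 0 = 2
  P[2] = 2 + 0 = 2
  P[3] = 3 + 0 = 3
  P[4] = -6 + 0 = -6
  P[5] = 1 + -11 = -10
  P[6] = 17 + -11 = 6
  P[7] = 9 + -11 = -2

Answer: [7, 2, 2, 3, -6, -10, 6, -2]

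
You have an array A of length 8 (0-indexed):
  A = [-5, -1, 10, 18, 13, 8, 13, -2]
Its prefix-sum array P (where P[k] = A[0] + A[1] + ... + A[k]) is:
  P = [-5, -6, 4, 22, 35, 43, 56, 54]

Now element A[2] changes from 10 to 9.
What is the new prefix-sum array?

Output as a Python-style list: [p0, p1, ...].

Answer: [-5, -6, 3, 21, 34, 42, 55, 53]

Derivation:
Change: A[2] 10 -> 9, delta = -1
P[k] for k < 2: unchanged (A[2] not included)
P[k] for k >= 2: shift by delta = -1
  P[0] = -5 + 0 = -5
  P[1] = -6 + 0 = -6
  P[2] = 4 + -1 = 3
  P[3] = 22 + -1 = 21
  P[4] = 35 + -1 = 34
  P[5] = 43 + -1 = 42
  P[6] = 56 + -1 = 55
  P[7] = 54 + -1 = 53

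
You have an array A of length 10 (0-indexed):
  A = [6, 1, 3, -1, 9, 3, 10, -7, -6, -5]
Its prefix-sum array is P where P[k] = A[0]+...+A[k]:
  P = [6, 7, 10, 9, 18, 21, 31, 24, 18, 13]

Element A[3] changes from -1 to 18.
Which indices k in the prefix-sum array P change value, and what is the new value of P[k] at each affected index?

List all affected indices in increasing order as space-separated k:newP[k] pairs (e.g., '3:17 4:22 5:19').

P[k] = A[0] + ... + A[k]
P[k] includes A[3] iff k >= 3
Affected indices: 3, 4, ..., 9; delta = 19
  P[3]: 9 + 19 = 28
  P[4]: 18 + 19 = 37
  P[5]: 21 + 19 = 40
  P[6]: 31 + 19 = 50
  P[7]: 24 + 19 = 43
  P[8]: 18 + 19 = 37
  P[9]: 13 + 19 = 32

Answer: 3:28 4:37 5:40 6:50 7:43 8:37 9:32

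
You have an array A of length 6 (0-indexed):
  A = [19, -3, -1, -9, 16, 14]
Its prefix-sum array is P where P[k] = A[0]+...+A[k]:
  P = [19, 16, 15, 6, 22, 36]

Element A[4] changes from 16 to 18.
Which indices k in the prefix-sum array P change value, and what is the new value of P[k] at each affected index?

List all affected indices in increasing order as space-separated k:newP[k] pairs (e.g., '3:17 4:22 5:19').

Answer: 4:24 5:38

Derivation:
P[k] = A[0] + ... + A[k]
P[k] includes A[4] iff k >= 4
Affected indices: 4, 5, ..., 5; delta = 2
  P[4]: 22 + 2 = 24
  P[5]: 36 + 2 = 38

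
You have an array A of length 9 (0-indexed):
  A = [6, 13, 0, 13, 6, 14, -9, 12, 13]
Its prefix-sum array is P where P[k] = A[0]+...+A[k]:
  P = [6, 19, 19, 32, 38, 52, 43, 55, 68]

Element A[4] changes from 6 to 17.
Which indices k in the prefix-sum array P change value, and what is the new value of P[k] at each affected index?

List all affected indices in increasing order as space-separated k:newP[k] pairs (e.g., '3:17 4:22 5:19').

Answer: 4:49 5:63 6:54 7:66 8:79

Derivation:
P[k] = A[0] + ... + A[k]
P[k] includes A[4] iff k >= 4
Affected indices: 4, 5, ..., 8; delta = 11
  P[4]: 38 + 11 = 49
  P[5]: 52 + 11 = 63
  P[6]: 43 + 11 = 54
  P[7]: 55 + 11 = 66
  P[8]: 68 + 11 = 79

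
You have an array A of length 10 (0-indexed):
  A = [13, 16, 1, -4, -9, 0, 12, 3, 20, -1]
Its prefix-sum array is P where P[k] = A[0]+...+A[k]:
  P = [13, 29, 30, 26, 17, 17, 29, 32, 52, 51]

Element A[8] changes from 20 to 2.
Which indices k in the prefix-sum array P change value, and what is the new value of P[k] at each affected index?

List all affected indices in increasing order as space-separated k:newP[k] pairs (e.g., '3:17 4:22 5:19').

P[k] = A[0] + ... + A[k]
P[k] includes A[8] iff k >= 8
Affected indices: 8, 9, ..., 9; delta = -18
  P[8]: 52 + -18 = 34
  P[9]: 51 + -18 = 33

Answer: 8:34 9:33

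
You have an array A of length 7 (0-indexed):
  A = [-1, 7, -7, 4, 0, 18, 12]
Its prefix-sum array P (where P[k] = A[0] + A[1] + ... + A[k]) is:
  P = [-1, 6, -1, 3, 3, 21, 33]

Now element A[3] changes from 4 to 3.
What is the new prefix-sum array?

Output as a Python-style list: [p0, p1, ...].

Answer: [-1, 6, -1, 2, 2, 20, 32]

Derivation:
Change: A[3] 4 -> 3, delta = -1
P[k] for k < 3: unchanged (A[3] not included)
P[k] for k >= 3: shift by delta = -1
  P[0] = -1 + 0 = -1
  P[1] = 6 + 0 = 6
  P[2] = -1 + 0 = -1
  P[3] = 3 + -1 = 2
  P[4] = 3 + -1 = 2
  P[5] = 21 + -1 = 20
  P[6] = 33 + -1 = 32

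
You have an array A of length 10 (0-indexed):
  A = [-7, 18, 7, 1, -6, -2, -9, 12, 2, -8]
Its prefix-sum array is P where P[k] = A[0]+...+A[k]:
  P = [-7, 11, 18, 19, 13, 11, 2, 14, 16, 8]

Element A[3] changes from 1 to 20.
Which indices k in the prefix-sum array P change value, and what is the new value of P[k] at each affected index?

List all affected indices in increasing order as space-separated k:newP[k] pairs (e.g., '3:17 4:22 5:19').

P[k] = A[0] + ... + A[k]
P[k] includes A[3] iff k >= 3
Affected indices: 3, 4, ..., 9; delta = 19
  P[3]: 19 + 19 = 38
  P[4]: 13 + 19 = 32
  P[5]: 11 + 19 = 30
  P[6]: 2 + 19 = 21
  P[7]: 14 + 19 = 33
  P[8]: 16 + 19 = 35
  P[9]: 8 + 19 = 27

Answer: 3:38 4:32 5:30 6:21 7:33 8:35 9:27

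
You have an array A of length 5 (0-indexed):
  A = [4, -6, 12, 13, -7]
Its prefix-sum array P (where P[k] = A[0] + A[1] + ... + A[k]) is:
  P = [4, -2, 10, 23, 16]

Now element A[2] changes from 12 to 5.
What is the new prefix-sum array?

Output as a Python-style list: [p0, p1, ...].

Change: A[2] 12 -> 5, delta = -7
P[k] for k < 2: unchanged (A[2] not included)
P[k] for k >= 2: shift by delta = -7
  P[0] = 4 + 0 = 4
  P[1] = -2 + 0 = -2
  P[2] = 10 + -7 = 3
  P[3] = 23 + -7 = 16
  P[4] = 16 + -7 = 9

Answer: [4, -2, 3, 16, 9]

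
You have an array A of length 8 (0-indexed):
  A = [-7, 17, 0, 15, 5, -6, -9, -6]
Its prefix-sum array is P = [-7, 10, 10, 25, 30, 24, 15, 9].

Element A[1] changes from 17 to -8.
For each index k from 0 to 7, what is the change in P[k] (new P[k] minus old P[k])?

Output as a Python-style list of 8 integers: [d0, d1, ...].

Element change: A[1] 17 -> -8, delta = -25
For k < 1: P[k] unchanged, delta_P[k] = 0
For k >= 1: P[k] shifts by exactly -25
Delta array: [0, -25, -25, -25, -25, -25, -25, -25]

Answer: [0, -25, -25, -25, -25, -25, -25, -25]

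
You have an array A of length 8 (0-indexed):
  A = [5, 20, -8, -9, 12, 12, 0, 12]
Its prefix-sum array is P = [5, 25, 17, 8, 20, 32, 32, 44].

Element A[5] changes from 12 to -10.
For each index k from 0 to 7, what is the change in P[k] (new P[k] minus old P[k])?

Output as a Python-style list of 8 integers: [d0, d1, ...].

Answer: [0, 0, 0, 0, 0, -22, -22, -22]

Derivation:
Element change: A[5] 12 -> -10, delta = -22
For k < 5: P[k] unchanged, delta_P[k] = 0
For k >= 5: P[k] shifts by exactly -22
Delta array: [0, 0, 0, 0, 0, -22, -22, -22]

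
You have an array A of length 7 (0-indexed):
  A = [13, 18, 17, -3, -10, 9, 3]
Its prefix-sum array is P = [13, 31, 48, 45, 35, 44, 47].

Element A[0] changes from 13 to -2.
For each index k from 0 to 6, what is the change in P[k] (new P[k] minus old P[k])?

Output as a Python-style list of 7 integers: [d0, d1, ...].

Answer: [-15, -15, -15, -15, -15, -15, -15]

Derivation:
Element change: A[0] 13 -> -2, delta = -15
For k < 0: P[k] unchanged, delta_P[k] = 0
For k >= 0: P[k] shifts by exactly -15
Delta array: [-15, -15, -15, -15, -15, -15, -15]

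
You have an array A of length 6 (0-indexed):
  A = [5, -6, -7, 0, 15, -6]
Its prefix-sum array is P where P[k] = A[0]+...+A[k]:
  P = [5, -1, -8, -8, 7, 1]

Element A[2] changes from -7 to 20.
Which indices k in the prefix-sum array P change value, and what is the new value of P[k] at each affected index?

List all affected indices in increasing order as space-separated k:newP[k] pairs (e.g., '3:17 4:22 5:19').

Answer: 2:19 3:19 4:34 5:28

Derivation:
P[k] = A[0] + ... + A[k]
P[k] includes A[2] iff k >= 2
Affected indices: 2, 3, ..., 5; delta = 27
  P[2]: -8 + 27 = 19
  P[3]: -8 + 27 = 19
  P[4]: 7 + 27 = 34
  P[5]: 1 + 27 = 28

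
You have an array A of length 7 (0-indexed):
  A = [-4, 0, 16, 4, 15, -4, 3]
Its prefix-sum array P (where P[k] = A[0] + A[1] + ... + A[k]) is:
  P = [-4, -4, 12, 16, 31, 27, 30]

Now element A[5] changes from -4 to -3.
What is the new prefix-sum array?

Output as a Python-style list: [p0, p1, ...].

Change: A[5] -4 -> -3, delta = 1
P[k] for k < 5: unchanged (A[5] not included)
P[k] for k >= 5: shift by delta = 1
  P[0] = -4 + 0 = -4
  P[1] = -4 + 0 = -4
  P[2] = 12 + 0 = 12
  P[3] = 16 + 0 = 16
  P[4] = 31 + 0 = 31
  P[5] = 27 + 1 = 28
  P[6] = 30 + 1 = 31

Answer: [-4, -4, 12, 16, 31, 28, 31]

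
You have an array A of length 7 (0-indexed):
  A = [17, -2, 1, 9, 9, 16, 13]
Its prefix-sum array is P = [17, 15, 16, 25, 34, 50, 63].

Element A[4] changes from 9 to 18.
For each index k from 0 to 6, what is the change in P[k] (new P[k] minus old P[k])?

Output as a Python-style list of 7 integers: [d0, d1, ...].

Answer: [0, 0, 0, 0, 9, 9, 9]

Derivation:
Element change: A[4] 9 -> 18, delta = 9
For k < 4: P[k] unchanged, delta_P[k] = 0
For k >= 4: P[k] shifts by exactly 9
Delta array: [0, 0, 0, 0, 9, 9, 9]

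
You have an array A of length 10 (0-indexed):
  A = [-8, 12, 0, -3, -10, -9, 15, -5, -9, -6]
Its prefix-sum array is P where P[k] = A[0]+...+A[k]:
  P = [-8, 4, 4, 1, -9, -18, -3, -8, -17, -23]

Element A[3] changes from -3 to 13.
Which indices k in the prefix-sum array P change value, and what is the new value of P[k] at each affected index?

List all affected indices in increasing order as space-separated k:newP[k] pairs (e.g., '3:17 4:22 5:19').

Answer: 3:17 4:7 5:-2 6:13 7:8 8:-1 9:-7

Derivation:
P[k] = A[0] + ... + A[k]
P[k] includes A[3] iff k >= 3
Affected indices: 3, 4, ..., 9; delta = 16
  P[3]: 1 + 16 = 17
  P[4]: -9 + 16 = 7
  P[5]: -18 + 16 = -2
  P[6]: -3 + 16 = 13
  P[7]: -8 + 16 = 8
  P[8]: -17 + 16 = -1
  P[9]: -23 + 16 = -7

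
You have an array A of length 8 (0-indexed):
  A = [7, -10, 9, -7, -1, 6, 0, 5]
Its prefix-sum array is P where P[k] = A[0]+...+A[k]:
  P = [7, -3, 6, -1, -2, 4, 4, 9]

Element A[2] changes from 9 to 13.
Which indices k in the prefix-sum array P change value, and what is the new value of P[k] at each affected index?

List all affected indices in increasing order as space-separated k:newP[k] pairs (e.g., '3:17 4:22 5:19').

Answer: 2:10 3:3 4:2 5:8 6:8 7:13

Derivation:
P[k] = A[0] + ... + A[k]
P[k] includes A[2] iff k >= 2
Affected indices: 2, 3, ..., 7; delta = 4
  P[2]: 6 + 4 = 10
  P[3]: -1 + 4 = 3
  P[4]: -2 + 4 = 2
  P[5]: 4 + 4 = 8
  P[6]: 4 + 4 = 8
  P[7]: 9 + 4 = 13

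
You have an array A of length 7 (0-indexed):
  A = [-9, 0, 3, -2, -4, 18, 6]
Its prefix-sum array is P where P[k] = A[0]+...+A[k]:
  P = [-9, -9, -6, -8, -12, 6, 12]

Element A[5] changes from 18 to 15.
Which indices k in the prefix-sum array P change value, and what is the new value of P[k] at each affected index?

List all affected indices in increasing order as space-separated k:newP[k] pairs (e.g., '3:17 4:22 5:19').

Answer: 5:3 6:9

Derivation:
P[k] = A[0] + ... + A[k]
P[k] includes A[5] iff k >= 5
Affected indices: 5, 6, ..., 6; delta = -3
  P[5]: 6 + -3 = 3
  P[6]: 12 + -3 = 9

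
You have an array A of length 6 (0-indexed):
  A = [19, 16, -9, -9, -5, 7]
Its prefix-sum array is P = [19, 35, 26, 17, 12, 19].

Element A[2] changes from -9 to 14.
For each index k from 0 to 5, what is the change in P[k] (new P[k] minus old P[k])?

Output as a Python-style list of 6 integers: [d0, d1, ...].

Element change: A[2] -9 -> 14, delta = 23
For k < 2: P[k] unchanged, delta_P[k] = 0
For k >= 2: P[k] shifts by exactly 23
Delta array: [0, 0, 23, 23, 23, 23]

Answer: [0, 0, 23, 23, 23, 23]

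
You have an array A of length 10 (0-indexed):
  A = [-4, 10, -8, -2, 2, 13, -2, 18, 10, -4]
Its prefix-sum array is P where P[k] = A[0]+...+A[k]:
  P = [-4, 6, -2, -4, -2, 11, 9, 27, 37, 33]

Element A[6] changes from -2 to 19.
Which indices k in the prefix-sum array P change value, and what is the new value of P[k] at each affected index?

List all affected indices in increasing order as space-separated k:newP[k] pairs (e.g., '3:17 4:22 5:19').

Answer: 6:30 7:48 8:58 9:54

Derivation:
P[k] = A[0] + ... + A[k]
P[k] includes A[6] iff k >= 6
Affected indices: 6, 7, ..., 9; delta = 21
  P[6]: 9 + 21 = 30
  P[7]: 27 + 21 = 48
  P[8]: 37 + 21 = 58
  P[9]: 33 + 21 = 54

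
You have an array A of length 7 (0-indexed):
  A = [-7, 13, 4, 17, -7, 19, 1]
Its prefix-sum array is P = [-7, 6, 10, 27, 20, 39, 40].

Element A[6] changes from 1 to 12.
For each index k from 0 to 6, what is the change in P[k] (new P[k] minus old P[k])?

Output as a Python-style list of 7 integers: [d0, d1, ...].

Answer: [0, 0, 0, 0, 0, 0, 11]

Derivation:
Element change: A[6] 1 -> 12, delta = 11
For k < 6: P[k] unchanged, delta_P[k] = 0
For k >= 6: P[k] shifts by exactly 11
Delta array: [0, 0, 0, 0, 0, 0, 11]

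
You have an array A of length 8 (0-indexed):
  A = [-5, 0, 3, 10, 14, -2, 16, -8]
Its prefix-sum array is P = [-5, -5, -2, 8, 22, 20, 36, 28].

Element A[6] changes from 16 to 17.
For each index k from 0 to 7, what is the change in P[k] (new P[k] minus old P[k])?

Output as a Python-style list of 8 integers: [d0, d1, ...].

Element change: A[6] 16 -> 17, delta = 1
For k < 6: P[k] unchanged, delta_P[k] = 0
For k >= 6: P[k] shifts by exactly 1
Delta array: [0, 0, 0, 0, 0, 0, 1, 1]

Answer: [0, 0, 0, 0, 0, 0, 1, 1]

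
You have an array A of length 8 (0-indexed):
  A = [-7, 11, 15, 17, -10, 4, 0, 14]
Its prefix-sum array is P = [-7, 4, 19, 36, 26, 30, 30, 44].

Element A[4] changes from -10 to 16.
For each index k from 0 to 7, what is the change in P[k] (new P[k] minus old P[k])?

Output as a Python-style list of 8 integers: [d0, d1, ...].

Answer: [0, 0, 0, 0, 26, 26, 26, 26]

Derivation:
Element change: A[4] -10 -> 16, delta = 26
For k < 4: P[k] unchanged, delta_P[k] = 0
For k >= 4: P[k] shifts by exactly 26
Delta array: [0, 0, 0, 0, 26, 26, 26, 26]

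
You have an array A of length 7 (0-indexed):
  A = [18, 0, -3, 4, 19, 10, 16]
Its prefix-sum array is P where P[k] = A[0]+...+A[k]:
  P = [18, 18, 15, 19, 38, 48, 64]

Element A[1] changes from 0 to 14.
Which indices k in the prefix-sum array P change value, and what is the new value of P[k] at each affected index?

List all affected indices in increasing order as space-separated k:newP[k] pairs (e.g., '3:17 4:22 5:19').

Answer: 1:32 2:29 3:33 4:52 5:62 6:78

Derivation:
P[k] = A[0] + ... + A[k]
P[k] includes A[1] iff k >= 1
Affected indices: 1, 2, ..., 6; delta = 14
  P[1]: 18 + 14 = 32
  P[2]: 15 + 14 = 29
  P[3]: 19 + 14 = 33
  P[4]: 38 + 14 = 52
  P[5]: 48 + 14 = 62
  P[6]: 64 + 14 = 78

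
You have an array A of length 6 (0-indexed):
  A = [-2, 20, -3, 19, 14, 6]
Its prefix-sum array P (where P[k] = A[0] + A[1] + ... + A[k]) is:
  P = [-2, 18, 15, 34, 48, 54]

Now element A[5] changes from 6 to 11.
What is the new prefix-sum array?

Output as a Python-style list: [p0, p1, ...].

Answer: [-2, 18, 15, 34, 48, 59]

Derivation:
Change: A[5] 6 -> 11, delta = 5
P[k] for k < 5: unchanged (A[5] not included)
P[k] for k >= 5: shift by delta = 5
  P[0] = -2 + 0 = -2
  P[1] = 18 + 0 = 18
  P[2] = 15 + 0 = 15
  P[3] = 34 + 0 = 34
  P[4] = 48 + 0 = 48
  P[5] = 54 + 5 = 59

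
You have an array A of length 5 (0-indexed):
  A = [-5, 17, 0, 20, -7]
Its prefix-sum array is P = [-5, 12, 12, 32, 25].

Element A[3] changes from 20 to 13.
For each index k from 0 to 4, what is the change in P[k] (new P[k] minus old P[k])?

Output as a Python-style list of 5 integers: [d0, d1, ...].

Element change: A[3] 20 -> 13, delta = -7
For k < 3: P[k] unchanged, delta_P[k] = 0
For k >= 3: P[k] shifts by exactly -7
Delta array: [0, 0, 0, -7, -7]

Answer: [0, 0, 0, -7, -7]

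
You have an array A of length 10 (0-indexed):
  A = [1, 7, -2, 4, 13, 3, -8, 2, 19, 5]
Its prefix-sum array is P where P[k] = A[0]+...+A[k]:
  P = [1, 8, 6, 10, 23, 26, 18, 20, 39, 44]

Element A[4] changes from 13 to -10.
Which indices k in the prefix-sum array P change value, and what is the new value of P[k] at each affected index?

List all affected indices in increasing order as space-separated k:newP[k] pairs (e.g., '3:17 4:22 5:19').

Answer: 4:0 5:3 6:-5 7:-3 8:16 9:21

Derivation:
P[k] = A[0] + ... + A[k]
P[k] includes A[4] iff k >= 4
Affected indices: 4, 5, ..., 9; delta = -23
  P[4]: 23 + -23 = 0
  P[5]: 26 + -23 = 3
  P[6]: 18 + -23 = -5
  P[7]: 20 + -23 = -3
  P[8]: 39 + -23 = 16
  P[9]: 44 + -23 = 21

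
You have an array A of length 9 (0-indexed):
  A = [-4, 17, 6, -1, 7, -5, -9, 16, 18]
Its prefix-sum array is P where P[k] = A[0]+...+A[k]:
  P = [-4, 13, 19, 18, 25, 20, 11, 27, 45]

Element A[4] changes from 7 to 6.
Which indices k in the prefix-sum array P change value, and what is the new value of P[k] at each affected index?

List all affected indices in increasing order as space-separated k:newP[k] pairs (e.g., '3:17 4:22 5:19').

Answer: 4:24 5:19 6:10 7:26 8:44

Derivation:
P[k] = A[0] + ... + A[k]
P[k] includes A[4] iff k >= 4
Affected indices: 4, 5, ..., 8; delta = -1
  P[4]: 25 + -1 = 24
  P[5]: 20 + -1 = 19
  P[6]: 11 + -1 = 10
  P[7]: 27 + -1 = 26
  P[8]: 45 + -1 = 44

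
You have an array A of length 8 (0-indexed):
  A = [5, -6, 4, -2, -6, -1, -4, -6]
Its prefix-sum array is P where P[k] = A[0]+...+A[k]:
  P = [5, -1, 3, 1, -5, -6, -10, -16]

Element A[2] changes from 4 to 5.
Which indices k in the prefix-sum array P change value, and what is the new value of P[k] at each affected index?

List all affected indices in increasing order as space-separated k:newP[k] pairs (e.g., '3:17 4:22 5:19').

Answer: 2:4 3:2 4:-4 5:-5 6:-9 7:-15

Derivation:
P[k] = A[0] + ... + A[k]
P[k] includes A[2] iff k >= 2
Affected indices: 2, 3, ..., 7; delta = 1
  P[2]: 3 + 1 = 4
  P[3]: 1 + 1 = 2
  P[4]: -5 + 1 = -4
  P[5]: -6 + 1 = -5
  P[6]: -10 + 1 = -9
  P[7]: -16 + 1 = -15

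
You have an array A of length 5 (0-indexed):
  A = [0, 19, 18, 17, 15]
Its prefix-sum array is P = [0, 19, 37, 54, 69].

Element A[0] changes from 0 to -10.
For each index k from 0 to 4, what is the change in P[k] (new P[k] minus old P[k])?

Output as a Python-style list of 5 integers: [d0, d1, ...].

Element change: A[0] 0 -> -10, delta = -10
For k < 0: P[k] unchanged, delta_P[k] = 0
For k >= 0: P[k] shifts by exactly -10
Delta array: [-10, -10, -10, -10, -10]

Answer: [-10, -10, -10, -10, -10]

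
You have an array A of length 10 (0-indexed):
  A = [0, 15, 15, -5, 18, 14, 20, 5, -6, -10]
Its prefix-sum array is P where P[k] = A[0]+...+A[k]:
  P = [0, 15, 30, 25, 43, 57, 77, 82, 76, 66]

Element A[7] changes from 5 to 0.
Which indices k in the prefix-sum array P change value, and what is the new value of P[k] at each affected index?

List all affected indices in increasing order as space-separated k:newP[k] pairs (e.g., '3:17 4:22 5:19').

Answer: 7:77 8:71 9:61

Derivation:
P[k] = A[0] + ... + A[k]
P[k] includes A[7] iff k >= 7
Affected indices: 7, 8, ..., 9; delta = -5
  P[7]: 82 + -5 = 77
  P[8]: 76 + -5 = 71
  P[9]: 66 + -5 = 61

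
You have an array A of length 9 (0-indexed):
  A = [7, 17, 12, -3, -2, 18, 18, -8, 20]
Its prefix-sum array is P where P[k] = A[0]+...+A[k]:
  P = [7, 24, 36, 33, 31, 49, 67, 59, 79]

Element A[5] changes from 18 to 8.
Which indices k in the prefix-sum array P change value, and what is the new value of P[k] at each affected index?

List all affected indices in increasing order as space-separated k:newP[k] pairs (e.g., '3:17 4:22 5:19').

Answer: 5:39 6:57 7:49 8:69

Derivation:
P[k] = A[0] + ... + A[k]
P[k] includes A[5] iff k >= 5
Affected indices: 5, 6, ..., 8; delta = -10
  P[5]: 49 + -10 = 39
  P[6]: 67 + -10 = 57
  P[7]: 59 + -10 = 49
  P[8]: 79 + -10 = 69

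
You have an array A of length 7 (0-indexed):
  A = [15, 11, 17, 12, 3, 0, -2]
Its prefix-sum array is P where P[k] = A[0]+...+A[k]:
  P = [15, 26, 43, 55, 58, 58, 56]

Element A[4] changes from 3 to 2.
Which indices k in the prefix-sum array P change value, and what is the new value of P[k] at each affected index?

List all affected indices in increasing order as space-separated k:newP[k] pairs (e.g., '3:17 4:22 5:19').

Answer: 4:57 5:57 6:55

Derivation:
P[k] = A[0] + ... + A[k]
P[k] includes A[4] iff k >= 4
Affected indices: 4, 5, ..., 6; delta = -1
  P[4]: 58 + -1 = 57
  P[5]: 58 + -1 = 57
  P[6]: 56 + -1 = 55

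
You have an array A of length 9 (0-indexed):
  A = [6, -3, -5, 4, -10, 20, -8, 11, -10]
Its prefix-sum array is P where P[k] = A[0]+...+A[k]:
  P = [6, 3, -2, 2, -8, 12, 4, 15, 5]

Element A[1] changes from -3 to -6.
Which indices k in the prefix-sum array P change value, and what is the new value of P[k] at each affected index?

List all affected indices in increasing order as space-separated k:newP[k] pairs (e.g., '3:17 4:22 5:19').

P[k] = A[0] + ... + A[k]
P[k] includes A[1] iff k >= 1
Affected indices: 1, 2, ..., 8; delta = -3
  P[1]: 3 + -3 = 0
  P[2]: -2 + -3 = -5
  P[3]: 2 + -3 = -1
  P[4]: -8 + -3 = -11
  P[5]: 12 + -3 = 9
  P[6]: 4 + -3 = 1
  P[7]: 15 + -3 = 12
  P[8]: 5 + -3 = 2

Answer: 1:0 2:-5 3:-1 4:-11 5:9 6:1 7:12 8:2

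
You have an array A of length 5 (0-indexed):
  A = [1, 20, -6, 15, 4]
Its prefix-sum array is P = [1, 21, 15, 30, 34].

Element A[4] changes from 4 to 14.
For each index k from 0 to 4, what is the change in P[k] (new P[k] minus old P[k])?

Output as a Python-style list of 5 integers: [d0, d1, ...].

Element change: A[4] 4 -> 14, delta = 10
For k < 4: P[k] unchanged, delta_P[k] = 0
For k >= 4: P[k] shifts by exactly 10
Delta array: [0, 0, 0, 0, 10]

Answer: [0, 0, 0, 0, 10]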